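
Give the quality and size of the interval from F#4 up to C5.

F to C spans five letter names (F-G-A-B-C), so the interval is some kind of fifth.
A perfect fifth would be 7 semitones; F#4 to C5 is 6, one semitone narrower, so the interval is diminished.

diminished 5th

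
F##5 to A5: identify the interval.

F to A spans three letter names (F-G-A), so the interval is some kind of third.
A major third would be 4 semitones; F##5 to A5 is 2, two semitones narrower, so the interval is diminished.

d3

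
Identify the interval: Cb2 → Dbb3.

minor 9th

C to D spans two letter names (C-D), plus an octave — that makes it a ninth of some quality.
A major ninth would be 14 semitones, but Cb2 to Dbb3 is 13 — one semitone narrower, making it a minor ninth.
(Equivalently, a compound minor second: a minor second plus an octave.)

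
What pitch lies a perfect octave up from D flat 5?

For an octave the letter name doesn't change: still D, an octave up.
A perfect octave spans 12 semitones, so from Db5 the target pitch is Db6.

D flat 6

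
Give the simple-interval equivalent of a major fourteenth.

major seventh

Subtracting seven from the interval number removes an octave: 14 − 7 = 7.
That makes a major fourteenth a compound major seventh — an octave plus a major seventh.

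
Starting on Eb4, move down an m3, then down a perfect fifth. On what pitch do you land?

Eb4 down a minor third → C4 (3 semitones).
C4 down a perfect fifth → F3 (7 semitones).

F3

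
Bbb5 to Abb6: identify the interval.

B to A spans seven letter names (B-C-D-E-F-G-A), so the interval is some kind of seventh.
A major seventh would be 11 semitones, but Bbb5 to Abb6 is 10 — one semitone narrower, making it a minor seventh.

minor 7th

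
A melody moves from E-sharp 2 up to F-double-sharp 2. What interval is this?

major second

E to F spans two letter names (E-F) — that makes it a second of some quality.
The major second spans 2 semitones, and E#2 to F##2 is exactly 2 semitones — so this is a major second.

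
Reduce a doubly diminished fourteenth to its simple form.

Subtracting seven from the interval number removes an octave: 14 − 7 = 7.
So a doubly diminished fourteenth is an octave plus a doubly diminished seventh. The quality is unchanged.

doubly diminished 7th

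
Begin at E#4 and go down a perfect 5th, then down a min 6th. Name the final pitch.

Down a perfect fifth from E#4: A#3 (7 semitones down).
A#3 down a minor sixth → C##3 (8 semitones).

C##3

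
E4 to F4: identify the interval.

E to F spans two letter names (E-F): a second.
A major second would be 2 semitones, but E4 to F4 is 1 — one semitone narrower, making it a minor second.

minor second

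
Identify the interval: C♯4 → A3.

Descending from C#4 to A3 is the same interval as ascending A3 to C#4.
A to C spans three letter names (A-B-C): a third.
The major third spans 4 semitones, and A3 to C#4 is exactly 4 semitones — so this is a major third.

M3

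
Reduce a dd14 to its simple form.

Each octave removed subtracts seven from the number: 14 − 7 = 7.
So a doubly diminished fourteenth is an octave plus a doubly diminished seventh. The quality is unchanged.

doubly diminished seventh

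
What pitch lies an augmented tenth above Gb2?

Counting three letter names plus an octave up from G lands on B.
An augmented tenth is 17 semitones; 17 semitones up from Gb2 gives B3.

B3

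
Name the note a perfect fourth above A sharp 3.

D sharp 4

Counting four letter names up from A lands on D.
A perfect fourth spans 5 semitones, so from A#3 the target pitch is D#4.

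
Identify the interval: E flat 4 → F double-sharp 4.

doubly augmented second

E to F spans two letter names (E-F), so the interval is some kind of second.
A major second would be 2 semitones; Eb4 to F##4 is 4, two semitones wider, so the interval is doubly augmented.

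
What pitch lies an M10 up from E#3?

G##4

The tenth's letter: E up three letter names plus an octave → G.
A major tenth is 16 semitones; 16 semitones up from E#3 gives G##4.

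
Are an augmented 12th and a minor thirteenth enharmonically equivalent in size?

Yes

Both span 20 semitones: an augmented twelfth and a minor thirteenth are the same chromatic distance.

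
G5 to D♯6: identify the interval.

augmented fifth

G to D spans five letter names (G-A-B-C-D), so the interval is some kind of fifth.
A perfect fifth would be 7 semitones; G5 to D#6 is 8, one semitone wider, so the interval is augmented.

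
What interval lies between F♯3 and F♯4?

perfect 8th

F to F is the same letter name, plus an octave, so the interval is some kind of octave.
Counting semitones, F#3→F#4 is 12, which is the perfect octave.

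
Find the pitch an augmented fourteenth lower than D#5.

Eb3

The fourteenth's letter: D down seven letter names plus an octave → E.
An augmented fourteenth spans 24 semitones, so from D#5 the target pitch is Eb3.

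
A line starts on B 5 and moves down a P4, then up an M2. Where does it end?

Down a perfect fourth from B5: F#5 (5 semitones down).
Up a major second from F#5: G#5 (2 semitones up).

G sharp 5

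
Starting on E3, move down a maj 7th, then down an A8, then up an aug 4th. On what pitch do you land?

Down a major seventh from E3: F2 (11 semitones down).
F2 down an augmented octave → Fb1 (13 semitones).
Up an augmented fourth from Fb1: Bb1 (6 semitones up).

Bb1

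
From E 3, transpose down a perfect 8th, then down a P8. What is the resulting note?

E 1

Down a perfect octave from E3: E2 (12 semitones down).
Down a perfect octave from E2: E1 (12 semitones down).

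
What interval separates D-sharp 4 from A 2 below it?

Descending from D#4 to A2 is the same interval as ascending A2 to D#4.
A to D spans four letter names (A-B-C-D), plus an octave, so the interval is some kind of eleventh.
The perfect eleventh is 17 semitones; here we have 18, one semitone wider: augmented.
(Equivalently, a compound augmented fourth: an augmented fourth plus an octave.)

augmented 11th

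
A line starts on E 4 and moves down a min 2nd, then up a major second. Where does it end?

E sharp 4

E4 down a minor second → D#4 (1 semitone).
D#4 up a major second → E#4 (2 semitones).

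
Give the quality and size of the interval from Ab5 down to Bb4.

Descending from Ab5 to Bb4 is the same interval as ascending Bb4 to Ab5.
B to A spans seven letter names (B-C-D-E-F-G-A) — that makes it a seventh of some quality.
Bb4 to Ab5 is 10 semitones, a half step short of the major seventh (11), so this is minor.

minor 7th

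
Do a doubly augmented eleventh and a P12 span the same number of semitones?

Yes

A doubly augmented eleventh = 19 semitones = a perfect twelfth; enharmonically equal.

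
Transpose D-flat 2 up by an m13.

B-double-flat 3

Counting six letter names plus an octave up from D lands on B.
Moving 20 semitones up from Db2 (the size of a minor thirteenth) reaches Bbb3.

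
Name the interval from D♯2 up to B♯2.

major sixth

D to B spans six letter names (D-E-F-G-A-B) — that makes it a sixth of some quality.
D#2 to B#2 is 9 semitones, matching the major sixth exactly, so the quality is major.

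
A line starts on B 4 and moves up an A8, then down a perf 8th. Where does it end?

B4 up an augmented octave → B#5 (13 semitones).
Down a perfect octave from B#5: B#4 (12 semitones down).

B sharp 4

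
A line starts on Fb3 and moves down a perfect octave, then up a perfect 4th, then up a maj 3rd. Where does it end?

Db3

Down a perfect octave from Fb3: Fb2 (12 semitones down).
Fb2 up a perfect fourth → Bbb2 (5 semitones).
Bbb2 up a major third → Db3 (4 semitones).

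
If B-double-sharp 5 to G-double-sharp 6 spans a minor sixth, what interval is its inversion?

major 3rd

Interval numbers invert to sum to nine: 6 + 3 = 9, so a sixth inverts to a third.
Quality inverts too: minor becomes major. That makes the inversion a major third.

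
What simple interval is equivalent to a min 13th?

Each octave removed subtracts seven from the number: 13 − 7 = 6.
That makes a minor thirteenth a compound minor sixth — an octave plus a minor sixth.

minor sixth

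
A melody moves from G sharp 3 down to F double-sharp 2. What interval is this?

minor ninth

Descending from G#3 to F##2 is the same interval as ascending F##2 to G#3.
F to G spans two letter names (F-G), plus an octave: a ninth.
A major ninth would be 14 semitones, but F##2 to G#3 is 13 — one semitone narrower, making it a minor ninth.
(Equivalently, a compound minor second: a minor second plus an octave.)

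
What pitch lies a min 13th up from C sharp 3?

A 4

The thirteenth's letter: C up six letter names plus an octave → A.
A minor thirteenth is 20 semitones; 20 semitones up from C#3 gives A4.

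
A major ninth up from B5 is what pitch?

C#7

Two letters up from B (plus an octave) reaches C.
A major ninth spans 14 semitones, so from B5 the target pitch is C#7.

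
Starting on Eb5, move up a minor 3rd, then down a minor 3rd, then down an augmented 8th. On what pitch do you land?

Ebb4

Up a minor third from Eb5: Gb5 (3 semitones up).
Down a minor third from Gb5: Eb5 (3 semitones down).
Down an augmented octave from Eb5: Ebb4 (13 semitones down).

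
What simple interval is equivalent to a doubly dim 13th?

doubly diminished sixth

Take out an octave (7 from the number): 13 − 7 = 6.
So a doubly diminished thirteenth is an octave plus a doubly diminished sixth. The quality is unchanged.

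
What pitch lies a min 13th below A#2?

Counting six letter names plus an octave down from A lands on C.
A minor thirteenth spans 20 semitones, so from A#2 the target pitch is C##1.

C##1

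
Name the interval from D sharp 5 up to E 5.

minor second

D to E spans two letter names (D-E): a second.
D#5 to E5 is 1 semitone, a half step short of the major second (2), so this is minor.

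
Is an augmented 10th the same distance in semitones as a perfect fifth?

No

An augmented tenth spans 17 semitones; a perfect fifth spans 7 semitones. They differ by 10.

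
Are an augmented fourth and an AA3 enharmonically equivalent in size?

Yes

An augmented fourth spans 6 semitones, and a doubly augmented third also spans 6 semitones — they're enharmonic.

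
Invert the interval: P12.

First reduce the compound perfect twelfth to its simple form, a perfect fifth.
Inverted interval numbers add to nine, so a fifth pairs with a fourth (5 + 4 = 9).
The quality also flips — perfect stays perfect — giving a perfect fourth.

perfect 4th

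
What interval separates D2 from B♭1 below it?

Descending from D2 to Bb1 is the same interval as ascending Bb1 to D2.
B to D spans three letter names (B-C-D) — that makes it a third of some quality.
The major third spans 4 semitones, and Bb1 to D2 is exactly 4 semitones — so this is a major third.

M3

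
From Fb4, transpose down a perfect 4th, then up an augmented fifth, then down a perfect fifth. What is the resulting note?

C4

A perfect fourth down from Fb4 is Cb4.
An augmented fifth up from Cb4 is G4.
Down a perfect fifth from G4: C4 (7 semitones down).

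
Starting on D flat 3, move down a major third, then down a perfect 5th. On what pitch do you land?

E double-flat 2

Down a major third from Db3: Bbb2 (4 semitones down).
Bbb2 down a perfect fifth → Ebb2 (7 semitones).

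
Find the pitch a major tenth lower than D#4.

B2

Three letters down from D (plus an octave) reaches B.
Moving 16 semitones down from D#4 (the size of a major tenth) reaches B2.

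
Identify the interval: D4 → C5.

m7

D to C spans seven letter names (D-E-F-G-A-B-C): a seventh.
D4 to C5 is 10 semitones, a half step short of the major seventh (11), so this is minor.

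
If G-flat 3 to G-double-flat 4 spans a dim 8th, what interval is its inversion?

A1

Inverted interval numbers add to nine, so an octave pairs with a unison (8 + 1 = 9).
The quality also flips — diminished becomes augmented — giving an augmented unison.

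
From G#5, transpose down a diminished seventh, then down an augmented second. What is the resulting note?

A diminished seventh down from G#5 is A##4.
Down an augmented second from A##4: G#4 (3 semitones down).

G#4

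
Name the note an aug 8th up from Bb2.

B3

An octave keeps the letter name B, an octave up from B.
An augmented octave spans 13 semitones, so from Bb2 the target pitch is B3.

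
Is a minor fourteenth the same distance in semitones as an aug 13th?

A minor fourteenth = 22 semitones = an augmented thirteenth; enharmonically equal.

Yes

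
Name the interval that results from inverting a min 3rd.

M6

The rule of nine gives the new number: 9 − 3 = 6, so a third becomes a sixth.
The quality also flips — minor becomes major — giving a major sixth.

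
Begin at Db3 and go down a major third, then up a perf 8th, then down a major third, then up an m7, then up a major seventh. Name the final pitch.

Down a major third from Db3: Bbb2 (4 semitones down).
Up a perfect octave from Bbb2: Bbb3 (12 semitones up).
Bbb3 down a major third → Gbb3 (4 semitones).
Up a minor seventh from Gbb3: Fbb4 (10 semitones up).
A major seventh up from Fbb4 is Ebb5.

Ebb5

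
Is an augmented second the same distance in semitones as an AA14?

An augmented second is 3 semitones but a doubly augmented fourteenth is 25 semitones — different sizes.

No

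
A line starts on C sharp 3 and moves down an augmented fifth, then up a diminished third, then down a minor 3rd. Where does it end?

Down an augmented fifth from C#3: F2 (8 semitones down).
Up a diminished third from F2: Abb2 (2 semitones up).
Abb2 down a minor third → Fb2 (3 semitones).

F flat 2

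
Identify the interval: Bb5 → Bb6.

perfect octave

B to B is the same letter name, plus an octave: an octave.
Counting semitones, Bb5→Bb6 is 12, which is the perfect octave.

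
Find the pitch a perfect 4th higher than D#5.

G#5

Counting four letter names up from D lands on G.
A perfect fourth spans 5 semitones, so from D#5 the target pitch is G#5.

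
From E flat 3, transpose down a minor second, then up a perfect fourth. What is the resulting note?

Down a minor second from Eb3: D3 (1 semitone down).
Up a perfect fourth from D3: G3 (5 semitones up).

G 3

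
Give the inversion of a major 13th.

First reduce the compound major thirteenth to its simple form, a major sixth.
Interval numbers invert to sum to nine: 6 + 3 = 9, so a sixth inverts to a third.
The quality also flips — major becomes minor — giving a minor third.

minor third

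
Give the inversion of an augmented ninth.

First reduce the compound augmented ninth to its simple form, an augmented second.
Interval numbers invert to sum to nine: 2 + 7 = 9, so a second inverts to a seventh.
Quality inverts too: augmented becomes diminished. That makes the inversion a diminished seventh.

diminished seventh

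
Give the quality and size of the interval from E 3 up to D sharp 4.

M7

E to D spans seven letter names (E-F-G-A-B-C-D), so the interval is some kind of seventh.
Counting semitones, E3→D#4 is 11, which is the major seventh.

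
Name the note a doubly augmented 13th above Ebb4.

Counting six letter names plus an octave up from E lands on C.
A doubly augmented thirteenth spans 23 semitones, so from Ebb4 the target pitch is C#6.

C#6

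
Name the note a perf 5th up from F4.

The fifth takes the letter from F up to C.
A perfect fifth is 7 semitones; 7 semitones up from F4 gives C5.

C5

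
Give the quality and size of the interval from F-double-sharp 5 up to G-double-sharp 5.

F to G spans two letter names (F-G), so the interval is some kind of second.
Counting semitones, F##5→G##5 is 2, which is the major second.

major second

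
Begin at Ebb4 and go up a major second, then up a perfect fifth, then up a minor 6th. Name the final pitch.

Abb5

A major second up from Ebb4 is Fb4.
Fb4 up a perfect fifth → Cb5 (7 semitones).
Cb5 up a minor sixth → Abb5 (8 semitones).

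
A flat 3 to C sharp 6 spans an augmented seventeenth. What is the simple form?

augmented 3rd

Each octave removed subtracts seven from the number: 17 − 14 = 3.
That makes an augmented seventeenth a compound augmented third — 2 octaves plus an augmented third.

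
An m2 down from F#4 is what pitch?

The second takes the letter from F down to E.
A minor second spans 1 semitone, so from F#4 the target pitch is E#4.

E#4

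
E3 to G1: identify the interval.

Descending from E3 to G1 is the same interval as ascending G1 to E3.
G to E spans six letter names (G-A-B-C-D-E), plus an octave — that makes it a thirteenth of some quality.
G1 to E3 is 21 semitones, matching the major thirteenth exactly, so the quality is major.
(Equivalently, a compound major sixth: a major sixth plus an octave.)

major 13th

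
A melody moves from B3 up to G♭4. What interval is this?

d6

B to G spans six letter names (B-C-D-E-F-G) — that makes it a sixth of some quality.
B3 to Gb4 spans 7 semitones — two semitones narrower than the major sixth (9) — giving a diminished sixth.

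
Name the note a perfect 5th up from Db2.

The fifth takes the letter from D up to A.
A perfect fifth is 7 semitones; 7 semitones up from Db2 gives Ab2.

Ab2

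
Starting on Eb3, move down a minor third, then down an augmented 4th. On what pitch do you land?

A minor third down from Eb3 is C3.
C3 down an augmented fourth → Gb2 (6 semitones).

Gb2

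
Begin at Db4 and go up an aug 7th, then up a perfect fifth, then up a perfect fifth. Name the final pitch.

An augmented seventh up from Db4 is C#5.
A perfect fifth up from C#5 is G#5.
A perfect fifth up from G#5 is D#6.

D#6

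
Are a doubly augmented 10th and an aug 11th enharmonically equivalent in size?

Yes

A doubly augmented tenth = 18 semitones = an augmented eleventh; enharmonically equal.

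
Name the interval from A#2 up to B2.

A to B spans two letter names (A-B), so the interval is some kind of second.
A major second would be 2 semitones, but A#2 to B2 is 1 — one semitone narrower, making it a minor second.

minor second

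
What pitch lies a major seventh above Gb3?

F4

Counting seven letter names up from G lands on F.
Moving 11 semitones up from Gb3 (the size of a major seventh) reaches F4.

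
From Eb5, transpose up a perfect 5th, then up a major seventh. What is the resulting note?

A6

Eb5 up a perfect fifth → Bb5 (7 semitones).
Up a major seventh from Bb5: A6 (11 semitones up).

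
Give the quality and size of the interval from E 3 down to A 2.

Descending from E3 to A2 is the same interval as ascending A2 to E3.
A to E spans five letter names (A-B-C-D-E), so the interval is some kind of fifth.
A2 to E3 is 7 semitones, matching the perfect fifth exactly, so the quality is perfect.

P5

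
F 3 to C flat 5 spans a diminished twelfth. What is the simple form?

diminished fifth

Take out an octave (7 from the number): 12 − 7 = 5.
So a diminished twelfth is an octave plus a diminished fifth. The quality is unchanged.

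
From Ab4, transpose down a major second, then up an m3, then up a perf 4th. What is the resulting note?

Ebb5

Ab4 down a major second → Gb4 (2 semitones).
A minor third up from Gb4 is Bbb4.
A perfect fourth up from Bbb4 is Ebb5.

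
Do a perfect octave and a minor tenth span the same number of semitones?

A perfect octave is 12 semitones but a minor tenth is 15 semitones — different sizes.

No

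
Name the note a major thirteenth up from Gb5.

Counting six letter names plus an octave up from G lands on E.
A major thirteenth spans 21 semitones, so from Gb5 the target pitch is Eb7.

Eb7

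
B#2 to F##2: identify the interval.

Descending from B#2 to F##2 is the same interval as ascending F##2 to B#2.
F to B spans four letter names (F-G-A-B) — that makes it a fourth of some quality.
Counting semitones, F##2→B#2 is 5, which is the perfect fourth.

perfect fourth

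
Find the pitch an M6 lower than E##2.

G##1

The sixth takes the letter from E down to G.
Moving 9 semitones down from E##2 (the size of a major sixth) reaches G##1.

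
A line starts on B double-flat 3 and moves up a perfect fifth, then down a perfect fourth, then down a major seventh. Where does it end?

D double-flat 3

Bbb3 up a perfect fifth → Fb4 (7 semitones).
Down a perfect fourth from Fb4: Cb4 (5 semitones down).
A major seventh down from Cb4 is Dbb3.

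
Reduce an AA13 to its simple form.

AA6

Each octave removed subtracts seven from the number: 13 − 7 = 6.
That makes a doubly augmented thirteenth a compound doubly augmented sixth — an octave plus a doubly augmented sixth.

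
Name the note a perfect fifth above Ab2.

Eb3

Counting five letter names up from A lands on E.
Moving 7 semitones up from Ab2 (the size of a perfect fifth) reaches Eb3.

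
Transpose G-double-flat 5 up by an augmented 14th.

F 7

Seven letters up from G (plus an octave) reaches F.
An augmented fourteenth is 24 semitones; 24 semitones up from Gbb5 gives F7.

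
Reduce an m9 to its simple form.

m2

Each octave removed subtracts seven from the number: 9 − 7 = 2.
Quality carries through unchanged, so the simple form is a minor second.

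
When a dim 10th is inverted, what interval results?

First reduce the compound diminished tenth to its simple form, a diminished third.
Interval numbers invert to sum to nine: 3 + 6 = 9, so a third inverts to a sixth.
The quality also flips — diminished becomes augmented — giving an augmented sixth.

augmented 6th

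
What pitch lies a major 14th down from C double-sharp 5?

Seven letters down from C (plus an octave) reaches D.
Moving 23 semitones down from C##5 (the size of a major fourteenth) reaches D#3.

D sharp 3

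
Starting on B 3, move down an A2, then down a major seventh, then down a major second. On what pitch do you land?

A double-flat 2

B3 down an augmented second → Ab3 (3 semitones).
Ab3 down a major seventh → Bbb2 (11 semitones).
A major second down from Bbb2 is Abb2.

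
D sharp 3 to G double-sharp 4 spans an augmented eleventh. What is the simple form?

augmented 4th

Take out an octave (7 from the number): 11 − 7 = 4.
Quality carries through unchanged, so the simple form is an augmented fourth.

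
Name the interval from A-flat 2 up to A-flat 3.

perfect octave

A to A is the same letter name, plus an octave, so the interval is some kind of octave.
Counting semitones, Ab2→Ab3 is 12, which is the perfect octave.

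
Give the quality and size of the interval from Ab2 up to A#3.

A to A is the same letter name, plus an octave, so the interval is some kind of octave.
A perfect octave would be 12 semitones; Ab2 to A#3 is 14, two semitones wider, so the interval is doubly augmented.

doubly augmented 8th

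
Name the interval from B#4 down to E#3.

perfect 12th

Descending from B#4 to E#3 is the same interval as ascending E#3 to B#4.
E to B spans five letter names (E-F-G-A-B), plus an octave: a twelfth.
The perfect twelfth spans 19 semitones, and E#3 to B#4 is exactly 19 semitones — so this is a perfect twelfth.
(Equivalently, a compound perfect fifth: a perfect fifth plus an octave.)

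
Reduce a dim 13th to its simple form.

diminished sixth

Each octave removed subtracts seven from the number: 13 − 7 = 6.
Quality carries through unchanged, so the simple form is a diminished sixth.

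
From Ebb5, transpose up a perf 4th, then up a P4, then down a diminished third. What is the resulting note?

A perfect fourth up from Ebb5 is Abb5.
Up a perfect fourth from Abb5: Dbb6 (5 semitones up).
Down a diminished third from Dbb6: Bb5 (2 semitones down).

Bb5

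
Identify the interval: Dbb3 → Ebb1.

m14

Descending from Dbb3 to Ebb1 is the same interval as ascending Ebb1 to Dbb3.
E to D spans seven letter names (E-F-G-A-B-C-D), plus an octave: a fourteenth.
Ebb1 to Dbb3 is 22 semitones, a half step short of the major fourteenth (23), so this is minor.
(Equivalently, a compound minor seventh: a minor seventh plus an octave.)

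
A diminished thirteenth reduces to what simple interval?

diminished sixth

Subtracting seven from the interval number removes an octave: 13 − 7 = 6.
So a diminished thirteenth is an octave plus a diminished sixth. The quality is unchanged.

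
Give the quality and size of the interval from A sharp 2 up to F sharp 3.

minor sixth

A to F spans six letter names (A-B-C-D-E-F): a sixth.
A major sixth would be 9 semitones, but A#2 to F#3 is 8 — one semitone narrower, making it a minor sixth.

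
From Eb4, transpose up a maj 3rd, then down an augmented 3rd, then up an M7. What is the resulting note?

A major third up from Eb4 is G4.
An augmented third down from G4 is Ebb4.
Ebb4 up a major seventh → Db5 (11 semitones).

Db5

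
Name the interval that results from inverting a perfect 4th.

Inverted interval numbers add to nine, so a fourth pairs with a fifth (4 + 5 = 9).
The quality also flips — perfect stays perfect — giving a perfect fifth.

P5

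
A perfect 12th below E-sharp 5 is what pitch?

Counting five letter names plus an octave down from E lands on A.
Moving 19 semitones down from E#5 (the size of a perfect twelfth) reaches A#3.

A-sharp 3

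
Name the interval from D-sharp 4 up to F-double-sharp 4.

major third

D to F spans three letter names (D-E-F) — that makes it a third of some quality.
D#4 to F##4 is 4 semitones, matching the major third exactly, so the quality is major.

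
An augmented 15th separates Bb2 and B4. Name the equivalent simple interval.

A8

Take out an octave (7 from the number): 15 − 7 = 8.
Quality carries through unchanged, so the simple form is an augmented octave.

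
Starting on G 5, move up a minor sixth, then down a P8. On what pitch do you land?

E flat 5

G5 up a minor sixth → Eb6 (8 semitones).
Down a perfect octave from Eb6: Eb5 (12 semitones down).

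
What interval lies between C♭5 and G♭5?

C to G spans five letter names (C-D-E-F-G) — that makes it a fifth of some quality.
Cb5 to Gb5 is 7 semitones, matching the perfect fifth exactly, so the quality is perfect.

perfect fifth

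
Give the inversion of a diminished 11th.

A5

First reduce the compound diminished eleventh to its simple form, a diminished fourth.
Interval numbers invert to sum to nine: 4 + 5 = 9, so a fourth inverts to a fifth.
And diminished becomes augmented under inversion, so we get an augmented fifth.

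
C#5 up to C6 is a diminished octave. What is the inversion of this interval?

augmented 1st

Inverted interval numbers add to nine, so an octave pairs with a unison (8 + 1 = 9).
The quality also flips — diminished becomes augmented — giving an augmented unison.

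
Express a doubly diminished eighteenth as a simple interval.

doubly diminished 4th

Take out 2 octaves (14 from the number): 18 − 14 = 4.
Quality carries through unchanged, so the simple form is a doubly diminished fourth.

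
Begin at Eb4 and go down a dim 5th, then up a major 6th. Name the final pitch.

Eb4 down a diminished fifth → A3 (6 semitones).
A major sixth up from A3 is F#4.

F#4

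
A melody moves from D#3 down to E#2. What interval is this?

minor 7th

Descending from D#3 to E#2 is the same interval as ascending E#2 to D#3.
E to D spans seven letter names (E-F-G-A-B-C-D): a seventh.
E#2 to D#3 is 10 semitones, a half step short of the major seventh (11), so this is minor.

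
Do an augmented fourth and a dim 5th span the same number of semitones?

An augmented fourth = 6 semitones = a diminished fifth; enharmonically equal.

Yes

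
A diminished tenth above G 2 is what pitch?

B-double-flat 3

The tenth's letter: G up three letter names plus an octave → B.
A diminished tenth is 14 semitones; 14 semitones up from G2 gives Bbb3.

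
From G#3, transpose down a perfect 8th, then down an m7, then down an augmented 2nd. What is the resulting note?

G#3 down a perfect octave → G#2 (12 semitones).
G#2 down a minor seventh → A#1 (10 semitones).
An augmented second down from A#1 is G1.

G1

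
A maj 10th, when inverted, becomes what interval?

minor sixth

First reduce the compound major tenth to its simple form, a major third.
Inverted interval numbers add to nine, so a third pairs with a sixth (3 + 6 = 9).
The quality also flips — major becomes minor — giving a minor sixth.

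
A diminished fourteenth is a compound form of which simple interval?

diminished 7th

Subtracting seven from the interval number removes an octave: 14 − 7 = 7.
That makes a diminished fourteenth a compound diminished seventh — an octave plus a diminished seventh.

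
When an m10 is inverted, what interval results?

major 6th

First reduce the compound minor tenth to its simple form, a minor third.
The rule of nine gives the new number: 9 − 3 = 6, so a third becomes a sixth.
Quality inverts too: minor becomes major. That makes the inversion a major sixth.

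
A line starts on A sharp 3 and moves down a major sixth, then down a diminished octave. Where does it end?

C double-sharp 2

A#3 down a major sixth → C#3 (9 semitones).
A diminished octave down from C#3 is C##2.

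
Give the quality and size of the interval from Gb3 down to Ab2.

Descending from Gb3 to Ab2 is the same interval as ascending Ab2 to Gb3.
A to G spans seven letter names (A-B-C-D-E-F-G), so the interval is some kind of seventh.
Ab2 to Gb3 is 10 semitones, a half step short of the major seventh (11), so this is minor.

minor 7th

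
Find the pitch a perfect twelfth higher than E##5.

B##6

Counting five letter names plus an octave up from E lands on B.
Moving 19 semitones up from E##5 (the size of a perfect twelfth) reaches B##6.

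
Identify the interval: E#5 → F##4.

Descending from E#5 to F##4 is the same interval as ascending F##4 to E#5.
F to E spans seven letter names (F-G-A-B-C-D-E) — that makes it a seventh of some quality.
A major seventh would be 11 semitones, but F##4 to E#5 is 10 — one semitone narrower, making it a minor seventh.

minor seventh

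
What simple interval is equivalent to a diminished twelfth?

diminished fifth

Subtracting seven from the interval number removes an octave: 12 − 7 = 5.
That makes a diminished twelfth a compound diminished fifth — an octave plus a diminished fifth.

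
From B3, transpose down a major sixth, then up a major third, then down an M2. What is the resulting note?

E3

B3 down a major sixth → D3 (9 semitones).
A major third up from D3 is F#3.
Down a major second from F#3: E3 (2 semitones down).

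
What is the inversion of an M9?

First reduce the compound major ninth to its simple form, a major second.
The rule of nine gives the new number: 9 − 2 = 7, so a second becomes a seventh.
Quality inverts too: major becomes minor. That makes the inversion a minor seventh.

minor 7th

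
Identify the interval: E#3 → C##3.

Descending from E#3 to C##3 is the same interval as ascending C##3 to E#3.
C to E spans three letter names (C-D-E) — that makes it a third of some quality.
C##3 to E#3 is 3 semitones, a half step short of the major third (4), so this is minor.

minor third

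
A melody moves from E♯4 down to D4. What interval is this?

Descending from E#4 to D4 is the same interval as ascending D4 to E#4.
D to E spans two letter names (D-E): a second.
The major second is 2 semitones; here we have 3, one semitone wider: augmented.

augmented second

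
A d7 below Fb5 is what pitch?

Counting seven letter names down from F lands on G.
A diminished seventh spans 9 semitones, so from Fb5 the target pitch is G4.

G4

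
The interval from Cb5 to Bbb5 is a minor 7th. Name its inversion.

Interval numbers invert to sum to nine: 7 + 2 = 9, so a seventh inverts to a second.
And minor becomes major under inversion, so we get a major second.

major second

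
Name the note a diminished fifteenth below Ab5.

A fifteenth keeps the letter name A, two octaves down from A.
A diminished fifteenth is 23 semitones; 23 semitones down from Ab5 gives A3.

A3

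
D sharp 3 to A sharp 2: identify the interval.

perfect fourth

Descending from D#3 to A#2 is the same interval as ascending A#2 to D#3.
A to D spans four letter names (A-B-C-D), so the interval is some kind of fourth.
A#2 to D#3 is 5 semitones, matching the perfect fourth exactly, so the quality is perfect.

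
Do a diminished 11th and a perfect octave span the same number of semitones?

16 semitones (diminished eleventh) vs 12 semitones (perfect octave): not equal.

No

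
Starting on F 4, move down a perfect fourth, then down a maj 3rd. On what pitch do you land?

A flat 3

F4 down a perfect fourth → C4 (5 semitones).
C4 down a major third → Ab3 (4 semitones).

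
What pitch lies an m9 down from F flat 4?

Counting two letter names plus an octave down from F lands on E.
A minor ninth is 13 semitones; 13 semitones down from Fb4 gives Eb3.

E flat 3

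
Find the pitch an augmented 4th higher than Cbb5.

Fb5

Four letter names up from C: F.
An augmented fourth spans 6 semitones, so from Cbb5 the target pitch is Fb5.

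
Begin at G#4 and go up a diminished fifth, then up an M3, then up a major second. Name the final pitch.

G#5

G#4 up a diminished fifth → D5 (6 semitones).
D5 up a major third → F#5 (4 semitones).
A major second up from F#5 is G#5.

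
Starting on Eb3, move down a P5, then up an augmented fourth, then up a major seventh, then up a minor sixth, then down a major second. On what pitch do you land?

A perfect fifth down from Eb3 is Ab2.
Ab2 up an augmented fourth → D3 (6 semitones).
A major seventh up from D3 is C#4.
Up a minor sixth from C#4: A4 (8 semitones up).
Down a major second from A4: G4 (2 semitones down).

G4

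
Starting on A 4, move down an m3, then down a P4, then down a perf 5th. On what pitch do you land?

F sharp 3

A4 down a minor third → F#4 (3 semitones).
F#4 down a perfect fourth → C#4 (5 semitones).
Down a perfect fifth from C#4: F#3 (7 semitones down).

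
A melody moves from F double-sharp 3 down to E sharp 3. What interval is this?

Descending from F##3 to E#3 is the same interval as ascending E#3 to F##3.
E to F spans two letter names (E-F), so the interval is some kind of second.
The major second spans 2 semitones, and E#3 to F##3 is exactly 2 semitones — so this is a major second.

M2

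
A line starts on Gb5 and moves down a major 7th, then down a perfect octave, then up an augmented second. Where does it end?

Down a major seventh from Gb5: Abb4 (11 semitones down).
Down a perfect octave from Abb4: Abb3 (12 semitones down).
An augmented second up from Abb3 is Bb3.

Bb3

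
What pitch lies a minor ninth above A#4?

B5

Counting two letter names plus an octave up from A lands on B.
Moving 13 semitones up from A#4 (the size of a minor ninth) reaches B5.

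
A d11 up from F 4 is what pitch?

The eleventh's letter: F up four letter names plus an octave → B.
Moving 16 semitones up from F4 (the size of a diminished eleventh) reaches Bbb5.

B-double-flat 5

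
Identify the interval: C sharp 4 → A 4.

C to A spans six letter names (C-D-E-F-G-A): a sixth.
C#4 to A4 is 8 semitones, a half step short of the major sixth (9), so this is minor.

minor sixth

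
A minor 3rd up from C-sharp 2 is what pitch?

Counting three letter names up from C lands on E.
A minor third is 3 semitones; 3 semitones up from C#2 gives E2.

E 2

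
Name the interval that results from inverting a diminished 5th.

The rule of nine gives the new number: 9 − 5 = 4, so a fifth becomes a fourth.
And diminished becomes augmented under inversion, so we get an augmented fourth.

augmented 4th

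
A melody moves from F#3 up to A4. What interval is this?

minor tenth

F to A spans three letter names (F-G-A), plus an octave, so the interval is some kind of tenth.
At 15 semitones, F#3→A4 falls one short of a major tenth: minor.
(Equivalently, a compound minor third: a minor third plus an octave.)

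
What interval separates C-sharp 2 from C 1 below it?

augmented octave

Descending from C#2 to C1 is the same interval as ascending C1 to C#2.
C to C is the same letter name, plus an octave: an octave.
A perfect octave would be 12 semitones; C1 to C#2 is 13, one semitone wider, so the interval is augmented.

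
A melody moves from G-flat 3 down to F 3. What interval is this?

minor 2nd

Descending from Gb3 to F3 is the same interval as ascending F3 to Gb3.
F to G spans two letter names (F-G): a second.
F3 to Gb3 is 1 semitone, a half step short of the major second (2), so this is minor.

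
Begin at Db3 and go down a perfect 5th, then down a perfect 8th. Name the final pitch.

A perfect fifth down from Db3 is Gb2.
Gb2 down a perfect octave → Gb1 (12 semitones).

Gb1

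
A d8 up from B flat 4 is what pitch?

B double-flat 5

An octave keeps the letter name B, an octave up from B.
A diminished octave spans 11 semitones, so from Bb4 the target pitch is Bbb5.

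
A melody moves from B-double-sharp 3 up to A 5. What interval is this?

doubly diminished 14th

B to A spans seven letter names (B-C-D-E-F-G-A), plus an octave — that makes it a fourteenth of some quality.
The major fourteenth is 23 semitones; here we have 20, three semitones narrower: doubly diminished.
(Equivalently, a compound doubly diminished seventh: a doubly diminished seventh plus an octave.)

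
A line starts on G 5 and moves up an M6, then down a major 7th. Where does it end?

G5 up a major sixth → E6 (9 semitones).
A major seventh down from E6 is F5.

F 5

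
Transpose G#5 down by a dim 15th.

A fifteenth keeps the letter name G, two octaves down from G.
Moving 23 semitones down from G#5 (the size of a diminished fifteenth) reaches G##3.

G##3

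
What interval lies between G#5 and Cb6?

doubly diminished fourth

G to C spans four letter names (G-A-B-C): a fourth.
A perfect fourth would be 5 semitones; G#5 to Cb6 is 3, two semitones narrower, so the interval is doubly diminished.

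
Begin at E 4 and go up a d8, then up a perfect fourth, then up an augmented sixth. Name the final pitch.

F sharp 6

E4 up a diminished octave → Eb5 (11 semitones).
Eb5 up a perfect fourth → Ab5 (5 semitones).
Ab5 up an augmented sixth → F#6 (10 semitones).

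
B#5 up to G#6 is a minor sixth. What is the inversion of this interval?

major 3rd

Inverted interval numbers add to nine, so a sixth pairs with a third (6 + 3 = 9).
The quality also flips — minor becomes major — giving a major third.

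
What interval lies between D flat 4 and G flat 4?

D to G spans four letter names (D-E-F-G) — that makes it a fourth of some quality.
Db4 to Gb4 is 5 semitones, matching the perfect fourth exactly, so the quality is perfect.

P4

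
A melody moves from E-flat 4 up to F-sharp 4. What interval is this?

E to F spans two letter names (E-F): a second.
A major second would be 2 semitones; Eb4 to F#4 is 3, one semitone wider, so the interval is augmented.

augmented second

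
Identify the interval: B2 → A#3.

B to A spans seven letter names (B-C-D-E-F-G-A), so the interval is some kind of seventh.
The major seventh spans 11 semitones, and B2 to A#3 is exactly 11 semitones — so this is a major seventh.

major seventh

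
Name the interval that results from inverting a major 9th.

minor 7th

First reduce the compound major ninth to its simple form, a major second.
Interval numbers invert to sum to nine: 2 + 7 = 9, so a second inverts to a seventh.
Quality inverts too: major becomes minor. That makes the inversion a minor seventh.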